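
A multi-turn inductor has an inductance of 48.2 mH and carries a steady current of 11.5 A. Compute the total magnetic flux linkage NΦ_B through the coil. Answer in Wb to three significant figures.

From L = NΦ_B/I, the flux linkage is NΦ_B = LI.
NΦ_B = (4.820×10^-2 H)(11.5 A) = 0.5543 Wb.

NΦ_B ≈ 0.554 Wb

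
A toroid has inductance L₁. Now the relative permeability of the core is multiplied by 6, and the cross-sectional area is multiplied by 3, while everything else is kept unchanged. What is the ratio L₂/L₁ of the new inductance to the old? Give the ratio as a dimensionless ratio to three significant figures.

For a toroid, L ∝ μᵣN²A/R.
L₂/L₁ = (6) × (3) = 18.0.

L₂/L₁ = 18.0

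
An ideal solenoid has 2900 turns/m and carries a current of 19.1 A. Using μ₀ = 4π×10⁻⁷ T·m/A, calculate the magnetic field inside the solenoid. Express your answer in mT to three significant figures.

Inside a long solenoid, B = μ₀nI.
B = (4π×10⁻⁷)(2.900×10^3 m⁻¹)(19.1 A) = 6.961×10^-2 T.

B ≈ 69.6 mT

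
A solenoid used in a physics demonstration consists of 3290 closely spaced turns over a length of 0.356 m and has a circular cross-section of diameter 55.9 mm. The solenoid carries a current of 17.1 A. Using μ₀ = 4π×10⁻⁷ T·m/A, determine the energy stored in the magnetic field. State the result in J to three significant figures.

A = π(d/2)² = π(2.795×10^-2 m)² = 2.454×10^-3 m².
L = μ₀N²A/ℓ = (4π×10⁻⁷)(3290)²(2.454×10^-3)/(0.356) = 9.377×10^-2 H.
U = ½LI² = ½(9.377×10^-2)(17.1)² = 13.71 J.

U ≈ 13.7 J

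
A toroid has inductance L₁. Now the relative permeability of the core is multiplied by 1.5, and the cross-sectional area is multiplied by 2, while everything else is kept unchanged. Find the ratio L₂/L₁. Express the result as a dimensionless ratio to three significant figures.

For a toroid, L ∝ μᵣN²A/R.
L₂/L₁ = (1.5) × (2) = 3.00.

L₂/L₁ = 3.00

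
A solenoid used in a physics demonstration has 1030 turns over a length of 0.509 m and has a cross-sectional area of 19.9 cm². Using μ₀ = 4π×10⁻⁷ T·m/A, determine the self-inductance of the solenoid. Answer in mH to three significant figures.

A = 19.9 cm² = 1.990×10^-3 m².
For a long solenoid, L = μ₀N²A/ℓ.
L = (4π×10⁻⁷)(1030)²(1.990×10^-3)/(0.509 m) = 5.212×10^-3 H.

L ≈ 5.21 mH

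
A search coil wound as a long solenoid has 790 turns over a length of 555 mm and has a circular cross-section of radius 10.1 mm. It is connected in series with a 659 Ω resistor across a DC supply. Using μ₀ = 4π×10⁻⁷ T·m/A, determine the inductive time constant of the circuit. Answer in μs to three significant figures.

A = πr² = π(1.010×10^-2 m)² = 3.2047×10^-4 m².
L = μ₀N²A/ℓ = (4π×10⁻⁷)(790)²(3.2047×10^-4)/(0.555) = 4.529×10^-4 H.
τ = L/R = (4.529×10^-4)/(659) = 6.872×10^-7 s.

τ ≈ 0.687 μs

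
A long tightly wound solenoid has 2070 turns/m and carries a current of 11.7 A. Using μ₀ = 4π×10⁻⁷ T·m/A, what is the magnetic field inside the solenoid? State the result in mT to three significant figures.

B ≈ 30.4 mT

Inside a long solenoid, B = μ₀nI.
B = (4π×10⁻⁷)(2.070×10^3 m⁻¹)(11.7 A) = 3.043×10^-2 T.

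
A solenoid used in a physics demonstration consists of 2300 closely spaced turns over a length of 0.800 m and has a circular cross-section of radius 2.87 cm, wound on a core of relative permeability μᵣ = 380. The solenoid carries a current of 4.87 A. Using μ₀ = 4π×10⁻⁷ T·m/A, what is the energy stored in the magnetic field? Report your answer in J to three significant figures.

A = πr² = π(2.870×10^-2 m)² = 2.588×10^-3 m².
L = μ₀μᵣN²A/ℓ = (4π×10⁻⁷)(380)(2300)²(2.588×10^-3)/(0.8) = 8.171 H.
U = ½LI² = ½(8.171)(4.87)² = 96.89 J.

U ≈ 96.9 J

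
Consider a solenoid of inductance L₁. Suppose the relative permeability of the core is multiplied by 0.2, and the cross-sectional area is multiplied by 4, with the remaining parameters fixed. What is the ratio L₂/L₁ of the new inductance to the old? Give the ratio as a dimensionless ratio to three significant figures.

L₂/L₁ = 0.800

For a solenoid, L ∝ μᵣN²A/ℓ.
L₂/L₁ = (0.2) × (4) = 0.800.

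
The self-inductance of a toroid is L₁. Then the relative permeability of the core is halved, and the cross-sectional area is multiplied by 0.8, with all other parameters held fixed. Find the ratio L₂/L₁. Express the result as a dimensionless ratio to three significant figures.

For a toroid, L ∝ μᵣN²A/R.
L₂/L₁ = (0.5) × (0.8) = 0.400.

L₂/L₁ = 0.400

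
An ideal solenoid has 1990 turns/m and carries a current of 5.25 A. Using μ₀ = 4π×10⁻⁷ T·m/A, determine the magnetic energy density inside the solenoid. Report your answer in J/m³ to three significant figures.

u ≈ 68.6 J/m³

B = μ₀nI = (4π×10⁻⁷)(1.990×10^3)(5.25) = 1.313×10^-2 T.
u = B²/(2μ₀) = (1.313×10^-2)²/(2×4π×10⁻⁷) = 68.58 J/m³.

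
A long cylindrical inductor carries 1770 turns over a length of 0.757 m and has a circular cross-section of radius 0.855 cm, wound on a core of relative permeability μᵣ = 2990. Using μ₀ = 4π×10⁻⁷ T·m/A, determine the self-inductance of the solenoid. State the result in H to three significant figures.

L ≈ 3.57 H

A = πr² = π(8.550×10^-3 m)² = 2.297×10^-4 m².
For a long solenoid, L = μ₀μᵣN²A/ℓ.
L = (4π×10⁻⁷)(2990)(1770)²(2.297×10^-4)/(0.757 m) = 3.571 H.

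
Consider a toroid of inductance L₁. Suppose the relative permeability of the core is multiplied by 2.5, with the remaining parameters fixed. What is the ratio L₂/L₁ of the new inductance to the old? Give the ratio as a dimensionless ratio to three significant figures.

For a toroid, L ∝ μᵣN²A/R.
L₂/L₁ = (2.5) = 2.50.

L₂/L₁ = 2.50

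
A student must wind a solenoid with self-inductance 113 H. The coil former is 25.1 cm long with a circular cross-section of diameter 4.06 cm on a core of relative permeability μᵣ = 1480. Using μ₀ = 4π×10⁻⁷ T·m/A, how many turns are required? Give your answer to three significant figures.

N ≈ 3430 turns

A = π(d/2)² = π(2.030×10^-2 m)² = 1.2946×10^-3 m².
From L = μ₀μᵣN²A/ℓ, N = √(Lℓ / (μ₀μᵣA)).
N = √[(113)(0.251) / ((4π×10⁻⁷)(1480)×1.2946×10^-3)] = √(1.178×10^7) ≈ 3432.2.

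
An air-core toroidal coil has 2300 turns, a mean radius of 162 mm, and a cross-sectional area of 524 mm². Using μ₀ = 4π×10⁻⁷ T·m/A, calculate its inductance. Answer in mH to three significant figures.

L ≈ 3.42 mH

For a thin toroid, L = μ₀N²A/(2πR).
L = (4π×10⁻⁷)(2300)²(5.240×10^-4) / (2π×0.162 m) = 3.422×10^-3 H.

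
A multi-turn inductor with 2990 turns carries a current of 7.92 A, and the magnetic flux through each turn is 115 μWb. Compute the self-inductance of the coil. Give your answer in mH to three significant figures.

L ≈ 43.4 mH

Self-inductance is defined by L = NΦ_B/I (flux linkage over current).
L = (2990)(1.150×10^-4 Wb)/(7.92 A) = 4.342×10^-2 H.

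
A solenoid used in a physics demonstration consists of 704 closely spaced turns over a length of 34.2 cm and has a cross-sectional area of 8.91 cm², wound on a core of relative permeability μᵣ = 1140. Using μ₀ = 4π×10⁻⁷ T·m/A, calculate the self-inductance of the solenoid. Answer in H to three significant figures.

A = 8.91 cm² = 8.910×10^-4 m².
For a long solenoid, L = μ₀μᵣN²A/ℓ.
L = (4π×10⁻⁷)(1140)(704)²(8.910×10^-4)/(0.342 m) = 1.85 H.

L ≈ 1.85 H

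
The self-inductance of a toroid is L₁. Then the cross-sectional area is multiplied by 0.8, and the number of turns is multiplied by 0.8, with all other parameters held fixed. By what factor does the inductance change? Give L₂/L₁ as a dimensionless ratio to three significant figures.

L₂/L₁ = 0.512

For a toroid, L ∝ μᵣN²A/R.
L₂/L₁ = (0.8) × (0.8)^2 = 0.512.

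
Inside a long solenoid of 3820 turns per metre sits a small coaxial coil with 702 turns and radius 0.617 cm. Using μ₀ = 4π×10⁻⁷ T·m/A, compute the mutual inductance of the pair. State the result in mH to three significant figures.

M ≈ 0.403 mH

The outer solenoid produces a uniform field B₁ = μ₀n₁I₁ across the inner coil,
so the flux linkage is N₂Φ = N₂B₁A₂ = μ₀n₁N₂A₂·I₁, giving M = μ₀n₁N₂A₂.
A₂ = πr² = π(6.170×10^-3 m)² = 1.196×10^-4 m².
M = (4π×10⁻⁷)(3820)(702)(1.196×10^-4) = 4.030×10^-4 H.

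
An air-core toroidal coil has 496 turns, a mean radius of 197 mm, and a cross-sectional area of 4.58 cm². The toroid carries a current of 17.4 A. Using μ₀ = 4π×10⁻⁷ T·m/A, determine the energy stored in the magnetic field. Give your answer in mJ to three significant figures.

U ≈ 17.3 mJ

L = μ₀N²A/(2πR) = (4π×10⁻⁷)(496)²(4.580×10^-4)/(2π×0.197) = 1.144×10^-4 H.
U = ½LI² = ½(1.144×10^-4)(17.4)² = 1.732×10^-2 J.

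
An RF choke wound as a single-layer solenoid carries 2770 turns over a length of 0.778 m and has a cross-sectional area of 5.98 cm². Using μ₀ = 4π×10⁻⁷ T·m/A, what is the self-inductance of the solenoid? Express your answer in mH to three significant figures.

L ≈ 7.41 mH

A = 5.98 cm² = 5.980×10^-4 m².
For a long solenoid, L = μ₀N²A/ℓ.
L = (4π×10⁻⁷)(2770)²(5.980×10^-4)/(0.778 m) = 7.411×10^-3 H.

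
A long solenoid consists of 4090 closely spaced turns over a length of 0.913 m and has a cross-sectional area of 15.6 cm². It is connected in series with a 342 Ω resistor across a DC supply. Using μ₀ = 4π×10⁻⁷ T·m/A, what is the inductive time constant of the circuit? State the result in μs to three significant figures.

τ ≈ 105 μs

A = 15.6 cm² = 1.560×10^-3 m².
L = μ₀N²A/ℓ = (4π×10⁻⁷)(4090)²(1.560×10^-3)/(0.913) = 3.592×10^-2 H.
τ = L/R = (3.592×10^-2)/(342) = 1.050×10^-4 s.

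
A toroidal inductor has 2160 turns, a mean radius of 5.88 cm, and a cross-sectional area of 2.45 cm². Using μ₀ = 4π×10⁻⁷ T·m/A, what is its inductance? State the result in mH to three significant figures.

L ≈ 3.89 mH

For a thin toroid, L = μ₀N²A/(2πR).
L = (4π×10⁻⁷)(2160)²(2.450×10^-4) / (2π×5.880×10^-2 m) = 3.888×10^-3 H.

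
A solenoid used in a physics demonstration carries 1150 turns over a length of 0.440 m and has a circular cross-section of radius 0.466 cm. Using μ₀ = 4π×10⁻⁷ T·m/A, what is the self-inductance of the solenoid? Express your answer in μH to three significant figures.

A = πr² = π(4.660×10^-3 m)² = 6.822×10^-5 m².
For a long solenoid, L = μ₀N²A/ℓ.
L = (4π×10⁻⁷)(1150)²(6.822×10^-5)/(0.44 m) = 2.577×10^-4 H.

L ≈ 258 μH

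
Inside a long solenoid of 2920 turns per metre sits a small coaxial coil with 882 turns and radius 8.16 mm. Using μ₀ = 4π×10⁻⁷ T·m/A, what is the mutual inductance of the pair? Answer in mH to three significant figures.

The outer solenoid produces a uniform field B₁ = μ₀n₁I₁ across the inner coil,
so the flux linkage is N₂Φ = N₂B₁A₂ = μ₀n₁N₂A₂·I₁, giving M = μ₀n₁N₂A₂.
A₂ = πr² = π(8.160×10^-3 m)² = 2.092×10^-4 m².
M = (4π×10⁻⁷)(2920)(882)(2.092×10^-4) = 6.770×10^-4 H.

M ≈ 0.677 mH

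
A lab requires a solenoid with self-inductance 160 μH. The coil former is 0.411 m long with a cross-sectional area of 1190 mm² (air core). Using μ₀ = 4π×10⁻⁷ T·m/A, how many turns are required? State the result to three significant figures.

N ≈ 210 turns

A = 1190 mm² = 1.190×10^-3 m².
From L = μ₀N²A/ℓ, N = √(Lℓ / (μ₀A)).
N = √[(1.600×10^-4)(0.411) / ((4π×10⁻⁷)×1.190×10^-3)] = √(4.397×10^4) ≈ 209.7.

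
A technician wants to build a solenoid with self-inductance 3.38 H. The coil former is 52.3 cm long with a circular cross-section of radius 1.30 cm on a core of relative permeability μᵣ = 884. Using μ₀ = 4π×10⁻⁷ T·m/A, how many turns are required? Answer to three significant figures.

N ≈ 1730 turns

A = πr² = π(1.300×10^-2 m)² = 5.309×10^-4 m².
From L = μ₀μᵣN²A/ℓ, N = √(Lℓ / (μ₀μᵣA)).
N = √[(3.38)(0.523) / ((4π×10⁻⁷)(884)×5.309×10^-4)] = √(2.997×10^6) ≈ 1731.3.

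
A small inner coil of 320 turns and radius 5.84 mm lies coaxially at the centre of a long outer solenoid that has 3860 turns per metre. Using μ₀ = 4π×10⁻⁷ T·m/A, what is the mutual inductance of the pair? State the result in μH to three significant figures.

The outer solenoid produces a uniform field B₁ = μ₀n₁I₁ across the inner coil,
so the flux linkage is N₂Φ = N₂B₁A₂ = μ₀n₁N₂A₂·I₁, giving M = μ₀n₁N₂A₂.
A₂ = πr² = π(5.840×10^-3 m)² = 1.071×10^-4 m².
M = (4π×10⁻⁷)(3860)(320)(1.071×10^-4) = 1.663×10^-4 H.

M ≈ 166 μH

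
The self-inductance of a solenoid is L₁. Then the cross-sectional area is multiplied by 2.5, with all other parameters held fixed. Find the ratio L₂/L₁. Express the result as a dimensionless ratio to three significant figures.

For a solenoid, L ∝ μᵣN²A/ℓ.
L₂/L₁ = (2.5) = 2.50.

L₂/L₁ = 2.50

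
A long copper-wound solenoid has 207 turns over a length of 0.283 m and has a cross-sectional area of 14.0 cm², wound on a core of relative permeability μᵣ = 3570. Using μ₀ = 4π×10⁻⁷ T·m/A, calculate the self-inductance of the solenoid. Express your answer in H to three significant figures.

L ≈ 0.951 H

A = 14.0 cm² = 1.400×10^-3 m².
For a long solenoid, L = μ₀μᵣN²A/ℓ.
L = (4π×10⁻⁷)(3570)(207)²(1.400×10^-3)/(0.283 m) = 0.951 H.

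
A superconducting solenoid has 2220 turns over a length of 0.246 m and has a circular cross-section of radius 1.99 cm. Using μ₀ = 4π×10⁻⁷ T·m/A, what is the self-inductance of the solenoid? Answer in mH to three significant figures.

L ≈ 31.3 mH

A = πr² = π(1.990×10^-2 m)² = 1.244×10^-3 m².
For a long solenoid, L = μ₀N²A/ℓ.
L = (4π×10⁻⁷)(2220)²(1.244×10^-3)/(0.246 m) = 3.132×10^-2 H.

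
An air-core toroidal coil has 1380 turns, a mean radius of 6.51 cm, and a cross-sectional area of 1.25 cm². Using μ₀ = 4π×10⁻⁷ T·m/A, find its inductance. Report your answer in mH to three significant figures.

L ≈ 0.731 mH

For a thin toroid, L = μ₀N²A/(2πR).
L = (4π×10⁻⁷)(1380)²(1.250×10^-4) / (2π×6.510×10^-2 m) = 7.313×10^-4 H.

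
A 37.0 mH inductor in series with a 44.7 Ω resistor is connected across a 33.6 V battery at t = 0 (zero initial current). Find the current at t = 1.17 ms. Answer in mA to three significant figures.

τ = L/R = 3.700×10^-2/44.7 = 8.277×10^-4 s; final current I_∞ = ε/R = 33.6/44.7 = 0.7517 A.
I(t) = I_∞(1 − e^(−t/τ)) with t/τ = 1.413.
I = (0.7517)(1 − e^(−1.413)) = 0.5688 A.

I ≈ 569 mA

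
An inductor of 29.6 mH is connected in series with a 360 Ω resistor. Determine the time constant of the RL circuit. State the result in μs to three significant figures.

τ ≈ 82.2 μs

τ = L/R = (2.960×10^-2 H)/(360 Ω) = 8.222×10^-5 s.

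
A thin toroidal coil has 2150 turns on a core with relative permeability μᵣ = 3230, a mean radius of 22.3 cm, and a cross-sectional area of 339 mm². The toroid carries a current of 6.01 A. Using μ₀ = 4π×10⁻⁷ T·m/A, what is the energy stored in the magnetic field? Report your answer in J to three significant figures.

L = μ₀μᵣN²A/(2πR) = (4π×10⁻⁷)(3230)(2150)²(3.390×10^-4)/(2π×0.223) = 4.539 H.
U = ½LI² = ½(4.539)(6.01)² = 81.98 J.

U ≈ 82.0 J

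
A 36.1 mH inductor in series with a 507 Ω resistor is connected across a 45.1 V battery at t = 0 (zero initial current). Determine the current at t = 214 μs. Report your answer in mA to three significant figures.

τ = L/R = 3.610×10^-2/507 = 7.120×10^-5 s; final current I_∞ = ε/R = 45.1/507 = 8.895×10^-2 A.
I(t) = I_∞(1 − e^(−t/τ)) with t/τ = 3.005.
I = (8.895×10^-2)(1 − e^(−3.005)) = 8.455×10^-2 A.

I ≈ 84.6 mA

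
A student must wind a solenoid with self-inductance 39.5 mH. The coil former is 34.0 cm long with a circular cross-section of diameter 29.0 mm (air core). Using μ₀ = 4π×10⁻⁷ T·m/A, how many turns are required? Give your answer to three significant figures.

N ≈ 4020 turns

A = π(d/2)² = π(1.450×10^-2 m)² = 6.605×10^-4 m².
From L = μ₀N²A/ℓ, N = √(Lℓ / (μ₀A)).
N = √[(3.950×10^-2)(0.34) / ((4π×10⁻⁷)×6.605×10^-4)] = √(1.618×10^7) ≈ 4022.4.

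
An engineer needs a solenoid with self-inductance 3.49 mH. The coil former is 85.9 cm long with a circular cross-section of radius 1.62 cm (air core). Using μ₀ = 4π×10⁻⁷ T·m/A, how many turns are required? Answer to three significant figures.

N ≈ 1700 turns

A = πr² = π(1.620×10^-2 m)² = 8.2448×10^-4 m².
From L = μ₀N²A/ℓ, N = √(Lℓ / (μ₀A)).
N = √[(3.490×10^-3)(0.859) / ((4π×10⁻⁷)×8.2448×10^-4)] = √(2.894×10^6) ≈ 1701.0.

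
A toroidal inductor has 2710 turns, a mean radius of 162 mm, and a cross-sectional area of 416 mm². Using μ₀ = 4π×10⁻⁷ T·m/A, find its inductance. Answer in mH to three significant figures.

L ≈ 3.77 mH

For a thin toroid, L = μ₀N²A/(2πR).
L = (4π×10⁻⁷)(2710)²(4.160×10^-4) / (2π×0.162 m) = 3.772×10^-3 H.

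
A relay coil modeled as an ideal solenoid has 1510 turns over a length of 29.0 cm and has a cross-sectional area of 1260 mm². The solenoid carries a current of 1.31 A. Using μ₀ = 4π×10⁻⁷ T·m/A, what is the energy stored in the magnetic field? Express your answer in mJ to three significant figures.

U ≈ 10.7 mJ

A = 1260 mm² = 1.260×10^-3 m².
L = μ₀N²A/ℓ = (4π×10⁻⁷)(1510)²(1.260×10^-3)/(0.29) = 1.2449×10^-2 H.
U = ½LI² = ½(1.2449×10^-2)(1.31)² = 1.068×10^-2 J.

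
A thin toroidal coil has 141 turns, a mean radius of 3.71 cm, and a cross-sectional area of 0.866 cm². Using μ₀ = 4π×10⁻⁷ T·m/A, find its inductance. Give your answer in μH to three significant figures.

L ≈ 9.28 μH

For a thin toroid, L = μ₀N²A/(2πR).
L = (4π×10⁻⁷)(141)²(8.660×10^-5) / (2π×3.710×10^-2 m) = 9.281×10^-6 H.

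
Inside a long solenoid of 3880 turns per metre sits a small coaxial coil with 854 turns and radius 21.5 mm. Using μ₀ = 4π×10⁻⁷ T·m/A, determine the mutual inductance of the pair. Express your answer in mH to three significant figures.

M ≈ 6.05 mH

The outer solenoid produces a uniform field B₁ = μ₀n₁I₁ across the inner coil,
so the flux linkage is N₂Φ = N₂B₁A₂ = μ₀n₁N₂A₂·I₁, giving M = μ₀n₁N₂A₂.
A₂ = πr² = π(2.150×10^-2 m)² = 1.452×10^-3 m².
M = (4π×10⁻⁷)(3880)(854)(1.452×10^-3) = 6.047×10^-3 H.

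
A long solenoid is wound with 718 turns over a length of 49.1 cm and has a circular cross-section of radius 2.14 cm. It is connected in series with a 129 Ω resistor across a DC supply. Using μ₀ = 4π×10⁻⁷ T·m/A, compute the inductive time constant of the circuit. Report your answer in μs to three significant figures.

τ ≈ 14.7 μs

A = πr² = π(2.140×10^-2 m)² = 1.439×10^-3 m².
L = μ₀N²A/ℓ = (4π×10⁻⁷)(718)²(1.439×10^-3)/(0.491) = 1.898×10^-3 H.
τ = L/R = (1.898×10^-3)/(129) = 1.472×10^-5 s.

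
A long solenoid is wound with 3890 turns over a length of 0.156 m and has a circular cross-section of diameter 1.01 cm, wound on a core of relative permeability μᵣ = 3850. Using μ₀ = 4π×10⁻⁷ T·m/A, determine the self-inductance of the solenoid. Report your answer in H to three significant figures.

A = π(d/2)² = π(5.050×10^-3 m)² = 8.012×10^-5 m².
For a long solenoid, L = μ₀μᵣN²A/ℓ.
L = (4π×10⁻⁷)(3850)(3890)²(8.012×10^-5)/(0.156 m) = 37.6 H.

L ≈ 37.6 H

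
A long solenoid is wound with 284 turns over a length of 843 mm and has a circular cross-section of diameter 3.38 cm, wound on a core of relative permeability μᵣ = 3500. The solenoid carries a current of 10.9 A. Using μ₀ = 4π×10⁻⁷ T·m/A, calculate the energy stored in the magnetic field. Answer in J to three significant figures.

U ≈ 22.4 J

A = π(d/2)² = π(1.690×10^-2 m)² = 8.973×10^-4 m².
L = μ₀μᵣN²A/ℓ = (4π×10⁻⁷)(3500)(284)²(8.973×10^-4)/(0.843) = 0.3776 H.
U = ½LI² = ½(0.3776)(10.9)² = 22.43 J.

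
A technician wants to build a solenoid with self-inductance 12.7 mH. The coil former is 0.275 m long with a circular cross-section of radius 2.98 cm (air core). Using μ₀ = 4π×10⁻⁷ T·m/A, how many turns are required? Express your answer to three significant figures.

N ≈ 998 turns

A = πr² = π(2.980×10^-2 m)² = 2.790×10^-3 m².
From L = μ₀N²A/ℓ, N = √(Lℓ / (μ₀A)).
N = √[(1.270×10^-2)(0.275) / ((4π×10⁻⁷)×2.790×10^-3)] = √(9.962×10^5) ≈ 998.1.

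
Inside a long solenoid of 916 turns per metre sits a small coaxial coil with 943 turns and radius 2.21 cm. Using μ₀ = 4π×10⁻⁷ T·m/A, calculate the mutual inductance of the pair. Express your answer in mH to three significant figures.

M ≈ 1.67 mH

The outer solenoid produces a uniform field B₁ = μ₀n₁I₁ across the inner coil,
so the flux linkage is N₂Φ = N₂B₁A₂ = μ₀n₁N₂A₂·I₁, giving M = μ₀n₁N₂A₂.
A₂ = πr² = π(2.210×10^-2 m)² = 1.534×10^-3 m².
M = (4π×10⁻⁷)(916)(943)(1.534×10^-3) = 1.666×10^-3 H.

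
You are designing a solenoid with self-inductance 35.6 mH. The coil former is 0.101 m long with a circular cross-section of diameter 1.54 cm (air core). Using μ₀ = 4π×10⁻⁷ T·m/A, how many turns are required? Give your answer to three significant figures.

N ≈ 3920 turns

A = π(d/2)² = π(7.700×10^-3 m)² = 1.863×10^-4 m².
From L = μ₀N²A/ℓ, N = √(Lℓ / (μ₀A)).
N = √[(3.560×10^-2)(0.101) / ((4π×10⁻⁷)×1.863×10^-4)] = √(1.536×10^7) ≈ 3919.4.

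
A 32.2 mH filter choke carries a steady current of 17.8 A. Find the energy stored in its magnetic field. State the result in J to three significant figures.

U ≈ 5.10 J

Stored magnetic energy: U = ½LI².
U = ½(3.220×10^-2 H)(17.8 A)² = 5.101 J.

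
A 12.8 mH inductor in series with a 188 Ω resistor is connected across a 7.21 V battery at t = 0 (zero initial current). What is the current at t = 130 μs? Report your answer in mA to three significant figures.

I ≈ 32.7 mA

τ = L/R = 1.280×10^-2/188 = 6.809×10^-5 s; final current I_∞ = ε/R = 7.21/188 = 3.835×10^-2 A.
I(t) = I_∞(1 − e^(−t/τ)) with t/τ = 1.909.
I = (3.835×10^-2)(1 − e^(−1.909)) = 3.267×10^-2 A.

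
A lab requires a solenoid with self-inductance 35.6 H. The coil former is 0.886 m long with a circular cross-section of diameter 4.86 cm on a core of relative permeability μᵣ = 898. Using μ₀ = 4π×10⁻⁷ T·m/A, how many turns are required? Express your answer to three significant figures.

A = π(d/2)² = π(2.430×10^-2 m)² = 1.855×10^-3 m².
From L = μ₀μᵣN²A/ℓ, N = √(Lℓ / (μ₀μᵣA)).
N = √[(35.6)(0.886) / ((4π×10⁻⁷)(898)×1.855×10^-3)] = √(1.507×10^7) ≈ 3881.7.

N ≈ 3880 turns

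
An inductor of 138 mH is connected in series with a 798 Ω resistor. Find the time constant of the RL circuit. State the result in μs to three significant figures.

τ ≈ 173 μs

τ = L/R = (0.138 H)/(798 Ω) = 1.729×10^-4 s.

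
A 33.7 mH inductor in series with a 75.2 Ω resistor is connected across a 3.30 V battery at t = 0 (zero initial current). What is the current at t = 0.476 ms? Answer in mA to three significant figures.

I ≈ 28.7 mA

τ = L/R = 3.370×10^-2/75.2 = 4.481×10^-4 s; final current I_∞ = ε/R = 3.30/75.2 = 4.388×10^-2 A.
I(t) = I_∞(1 − e^(−t/τ)) with t/τ = 1.062.
I = (4.388×10^-2)(1 − e^(−1.062)) = 2.871×10^-2 A.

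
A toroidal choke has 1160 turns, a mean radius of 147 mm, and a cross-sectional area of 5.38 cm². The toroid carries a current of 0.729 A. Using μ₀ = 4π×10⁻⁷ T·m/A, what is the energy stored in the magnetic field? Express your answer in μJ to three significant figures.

U ≈ 262 μJ

L = μ₀N²A/(2πR) = (4π×10⁻⁷)(1160)²(5.380×10^-4)/(2π×0.147) = 9.849×10^-4 H.
U = ½LI² = ½(9.849×10^-4)(0.729)² = 2.617×10^-4 J.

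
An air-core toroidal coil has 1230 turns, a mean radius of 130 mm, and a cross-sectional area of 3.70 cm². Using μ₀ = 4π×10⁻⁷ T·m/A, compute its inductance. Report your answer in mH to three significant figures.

L ≈ 0.861 mH

For a thin toroid, L = μ₀N²A/(2πR).
L = (4π×10⁻⁷)(1230)²(3.700×10^-4) / (2π×0.13 m) = 8.612×10^-4 H.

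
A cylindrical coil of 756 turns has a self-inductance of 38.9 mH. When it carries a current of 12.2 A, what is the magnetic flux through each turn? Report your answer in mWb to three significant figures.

Φ_B ≈ 0.628 mWb

From L = NΦ_B/I, the flux per turn is Φ_B = LI/N.
Φ_B = (3.890×10^-2 H)(12.2 A)/756 = 6.278×10^-4 Wb.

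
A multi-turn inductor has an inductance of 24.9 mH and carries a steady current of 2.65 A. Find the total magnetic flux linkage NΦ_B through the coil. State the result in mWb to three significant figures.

NΦ_B ≈ 66.0 mWb

From L = NΦ_B/I, the flux linkage is NΦ_B = LI.
NΦ_B = (2.490×10^-2 H)(2.65 A) = 6.598×10^-2 Wb.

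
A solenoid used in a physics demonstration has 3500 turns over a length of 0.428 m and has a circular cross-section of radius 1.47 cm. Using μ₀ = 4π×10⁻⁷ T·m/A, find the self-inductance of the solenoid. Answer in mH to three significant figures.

A = πr² = π(1.470×10^-2 m)² = 6.789×10^-4 m².
For a long solenoid, L = μ₀N²A/ℓ.
L = (4π×10⁻⁷)(3500)²(6.789×10^-4)/(0.428 m) = 2.442×10^-2 H.

L ≈ 24.4 mH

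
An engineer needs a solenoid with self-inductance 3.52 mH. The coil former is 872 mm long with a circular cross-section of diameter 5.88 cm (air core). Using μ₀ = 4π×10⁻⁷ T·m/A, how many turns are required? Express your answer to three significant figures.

A = π(d/2)² = π(2.940×10^-2 m)² = 2.715×10^-3 m².
From L = μ₀N²A/ℓ, N = √(Lℓ / (μ₀A)).
N = √[(3.520×10^-3)(0.872) / ((4π×10⁻⁷)×2.715×10^-3)] = √(8.995×10^5) ≈ 948.4.

N ≈ 948 turns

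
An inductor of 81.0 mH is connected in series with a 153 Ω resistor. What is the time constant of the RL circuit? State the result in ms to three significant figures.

τ = L/R = (8.100×10^-2 H)/(153 Ω) = 5.294×10^-4 s.

τ ≈ 0.529 ms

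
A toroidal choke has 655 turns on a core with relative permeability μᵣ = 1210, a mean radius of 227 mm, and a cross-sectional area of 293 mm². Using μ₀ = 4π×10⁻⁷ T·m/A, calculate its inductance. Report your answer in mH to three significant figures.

For a thin toroid, L = μ₀μᵣN²A/(2πR).
L = (4π×10⁻⁷)(1210)(655)²(2.930×10^-4) / (2π×0.227 m) = 0.134 H.

L ≈ 134 mH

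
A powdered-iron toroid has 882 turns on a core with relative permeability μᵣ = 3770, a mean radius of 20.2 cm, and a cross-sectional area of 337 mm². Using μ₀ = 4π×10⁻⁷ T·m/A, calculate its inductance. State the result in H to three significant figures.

L ≈ 0.979 H

For a thin toroid, L = μ₀μᵣN²A/(2πR).
L = (4π×10⁻⁷)(3770)(882)²(3.370×10^-4) / (2π×0.202 m) = 0.9786 H.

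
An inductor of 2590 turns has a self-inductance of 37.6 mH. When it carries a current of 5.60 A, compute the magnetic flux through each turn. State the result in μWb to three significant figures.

Φ_B ≈ 81.3 μWb

From L = NΦ_B/I, the flux per turn is Φ_B = LI/N.
Φ_B = (3.760×10^-2 H)(5.60 A)/2590 = 8.130×10^-5 Wb.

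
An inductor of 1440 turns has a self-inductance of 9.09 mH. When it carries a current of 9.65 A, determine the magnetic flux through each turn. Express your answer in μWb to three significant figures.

From L = NΦ_B/I, the flux per turn is Φ_B = LI/N.
Φ_B = (9.090×10^-3 H)(9.65 A)/1440 = 6.092×10^-5 Wb.

Φ_B ≈ 60.9 μWb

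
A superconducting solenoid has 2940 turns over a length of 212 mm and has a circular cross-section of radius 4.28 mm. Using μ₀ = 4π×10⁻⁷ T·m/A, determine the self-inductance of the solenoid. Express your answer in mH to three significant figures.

A = πr² = π(4.280×10^-3 m)² = 5.7549×10^-5 m².
For a long solenoid, L = μ₀N²A/ℓ.
L = (4π×10⁻⁷)(2940)²(5.7549×10^-5)/(0.212 m) = 2.949×10^-3 H.

L ≈ 2.95 mH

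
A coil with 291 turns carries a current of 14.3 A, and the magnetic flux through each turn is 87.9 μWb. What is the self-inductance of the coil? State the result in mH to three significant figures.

Self-inductance is defined by L = NΦ_B/I (flux linkage over current).
L = (291)(8.790×10^-5 Wb)/(14.3 A) = 1.789×10^-3 H.

L ≈ 1.79 mH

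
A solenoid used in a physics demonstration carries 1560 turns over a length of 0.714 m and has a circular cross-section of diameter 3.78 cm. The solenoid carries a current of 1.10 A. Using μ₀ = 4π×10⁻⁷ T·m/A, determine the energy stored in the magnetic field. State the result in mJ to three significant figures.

A = π(d/2)² = π(1.890×10^-2 m)² = 1.122×10^-3 m².
L = μ₀N²A/ℓ = (4π×10⁻⁷)(1560)²(1.122×10^-3)/(0.714) = 4.807×10^-3 H.
U = ½LI² = ½(4.807×10^-3)(1.10)² = 2.908×10^-3 J.

U ≈ 2.91 mJ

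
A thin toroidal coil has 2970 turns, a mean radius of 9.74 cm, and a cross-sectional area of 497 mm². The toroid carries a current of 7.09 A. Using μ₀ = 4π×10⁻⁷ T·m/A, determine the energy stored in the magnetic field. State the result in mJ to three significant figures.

L = μ₀N²A/(2πR) = (4π×10⁻⁷)(2970)²(4.970×10^-4)/(2π×9.740×10^-2) = 9.002×10^-3 H.
U = ½LI² = ½(9.002×10^-3)(7.09)² = 0.2263 J.

U ≈ 226 mJ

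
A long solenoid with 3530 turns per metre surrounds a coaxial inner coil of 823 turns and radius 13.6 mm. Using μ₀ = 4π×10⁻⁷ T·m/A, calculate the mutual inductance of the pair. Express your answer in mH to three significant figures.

M ≈ 2.12 mH

The outer solenoid produces a uniform field B₁ = μ₀n₁I₁ across the inner coil,
so the flux linkage is N₂Φ = N₂B₁A₂ = μ₀n₁N₂A₂·I₁, giving M = μ₀n₁N₂A₂.
A₂ = πr² = π(1.360×10^-2 m)² = 5.811×10^-4 m².
M = (4π×10⁻⁷)(3530)(823)(5.811×10^-4) = 2.121×10^-3 H.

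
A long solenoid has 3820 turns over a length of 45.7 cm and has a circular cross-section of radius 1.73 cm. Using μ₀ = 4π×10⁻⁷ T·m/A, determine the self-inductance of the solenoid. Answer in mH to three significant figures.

A = πr² = π(1.730×10^-2 m)² = 9.402×10^-4 m².
For a long solenoid, L = μ₀N²A/ℓ.
L = (4π×10⁻⁷)(3820)²(9.402×10^-4)/(0.457 m) = 3.773×10^-2 H.

L ≈ 37.7 mH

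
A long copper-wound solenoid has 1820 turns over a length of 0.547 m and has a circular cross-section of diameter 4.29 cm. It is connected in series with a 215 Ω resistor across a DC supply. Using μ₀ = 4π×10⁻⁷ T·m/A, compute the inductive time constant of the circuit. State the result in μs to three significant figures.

τ ≈ 51.2 μs

A = π(d/2)² = π(2.145×10^-2 m)² = 1.445×10^-3 m².
L = μ₀N²A/ℓ = (4π×10⁻⁷)(1820)²(1.445×10^-3)/(0.547) = 1.100×10^-2 H.
τ = L/R = (1.100×10^-2)/(215) = 5.116×10^-5 s.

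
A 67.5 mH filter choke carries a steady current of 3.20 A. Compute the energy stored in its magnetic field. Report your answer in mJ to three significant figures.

Stored magnetic energy: U = ½LI².
U = ½(6.750×10^-2 H)(3.20 A)² = 0.3456 J.

U ≈ 346 mJ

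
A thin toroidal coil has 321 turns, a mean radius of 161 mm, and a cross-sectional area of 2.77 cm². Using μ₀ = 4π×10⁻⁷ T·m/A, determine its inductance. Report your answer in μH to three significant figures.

L ≈ 35.5 μH

For a thin toroid, L = μ₀N²A/(2πR).
L = (4π×10⁻⁷)(321)²(2.770×10^-4) / (2π×0.161 m) = 3.546×10^-5 H.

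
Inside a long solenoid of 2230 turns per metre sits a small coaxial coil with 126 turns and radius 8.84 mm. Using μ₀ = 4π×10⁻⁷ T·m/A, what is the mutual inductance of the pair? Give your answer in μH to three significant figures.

M ≈ 86.7 μH

The outer solenoid produces a uniform field B₁ = μ₀n₁I₁ across the inner coil,
so the flux linkage is N₂Φ = N₂B₁A₂ = μ₀n₁N₂A₂·I₁, giving M = μ₀n₁N₂A₂.
A₂ = πr² = π(8.840×10^-3 m)² = 2.455×10^-4 m².
M = (4π×10⁻⁷)(2230)(126)(2.455×10^-4) = 8.668×10^-5 H.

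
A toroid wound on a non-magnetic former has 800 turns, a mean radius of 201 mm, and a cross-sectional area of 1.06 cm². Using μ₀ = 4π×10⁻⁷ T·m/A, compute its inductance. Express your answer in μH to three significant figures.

For a thin toroid, L = μ₀N²A/(2πR).
L = (4π×10⁻⁷)(800)²(1.060×10^-4) / (2π×0.201 m) = 6.750×10^-5 H.

L ≈ 67.5 μH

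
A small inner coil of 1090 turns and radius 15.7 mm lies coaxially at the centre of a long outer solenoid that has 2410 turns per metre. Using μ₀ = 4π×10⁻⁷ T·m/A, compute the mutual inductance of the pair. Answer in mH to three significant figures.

The outer solenoid produces a uniform field B₁ = μ₀n₁I₁ across the inner coil,
so the flux linkage is N₂Φ = N₂B₁A₂ = μ₀n₁N₂A₂·I₁, giving M = μ₀n₁N₂A₂.
A₂ = πr² = π(1.570×10^-2 m)² = 7.744×10^-4 m².
M = (4π×10⁻⁷)(2410)(1090)(7.744×10^-4) = 2.556×10^-3 H.

M ≈ 2.56 mH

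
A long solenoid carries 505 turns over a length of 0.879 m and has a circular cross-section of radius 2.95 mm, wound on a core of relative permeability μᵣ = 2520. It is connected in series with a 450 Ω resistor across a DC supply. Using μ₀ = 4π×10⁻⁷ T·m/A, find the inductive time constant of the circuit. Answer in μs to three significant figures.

τ ≈ 55.8 μs

A = πr² = π(2.950×10^-3 m)² = 2.734×10^-5 m².
L = μ₀μᵣN²A/ℓ = (4π×10⁻⁷)(2520)(505)²(2.734×10^-5)/(0.879) = 2.512×10^-2 H.
τ = L/R = (2.512×10^-2)/(450) = 5.582×10^-5 s.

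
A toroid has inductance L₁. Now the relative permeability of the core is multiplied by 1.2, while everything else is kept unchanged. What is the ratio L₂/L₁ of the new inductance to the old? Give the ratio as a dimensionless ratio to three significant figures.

For a toroid, L ∝ μᵣN²A/R.
L₂/L₁ = (1.2) = 1.20.

L₂/L₁ = 1.20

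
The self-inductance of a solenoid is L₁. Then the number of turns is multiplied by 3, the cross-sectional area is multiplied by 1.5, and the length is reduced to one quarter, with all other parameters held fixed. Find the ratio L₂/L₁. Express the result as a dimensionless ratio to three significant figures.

L₂/L₁ = 54.0

For a solenoid, L ∝ μᵣN²A/ℓ.
L₂/L₁ = (3)^2 × (1.5) × (0.25)^-1 = 54.0.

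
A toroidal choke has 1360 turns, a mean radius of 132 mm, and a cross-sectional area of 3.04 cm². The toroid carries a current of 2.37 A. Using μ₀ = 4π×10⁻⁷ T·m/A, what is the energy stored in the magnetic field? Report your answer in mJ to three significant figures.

L = μ₀N²A/(2πR) = (4π×10⁻⁷)(1360)²(3.040×10^-4)/(2π×0.132) = 8.519×10^-4 H.
U = ½LI² = ½(8.519×10^-4)(2.37)² = 2.393×10^-3 J.

U ≈ 2.39 mJ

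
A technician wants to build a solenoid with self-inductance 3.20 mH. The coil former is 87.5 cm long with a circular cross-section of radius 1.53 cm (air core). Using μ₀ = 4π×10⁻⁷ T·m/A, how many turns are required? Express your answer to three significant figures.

A = πr² = π(1.530×10^-2 m)² = 7.354×10^-4 m².
From L = μ₀N²A/ℓ, N = √(Lℓ / (μ₀A)).
N = √[(3.200×10^-3)(0.875) / ((4π×10⁻⁷)×7.354×10^-4)] = √(3.030×10^6) ≈ 1740.6.

N ≈ 1740 turns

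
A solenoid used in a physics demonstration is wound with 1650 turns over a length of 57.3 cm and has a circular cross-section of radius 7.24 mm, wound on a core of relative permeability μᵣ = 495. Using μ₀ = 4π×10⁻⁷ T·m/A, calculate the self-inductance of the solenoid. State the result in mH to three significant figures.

L ≈ 487 mH

A = πr² = π(7.240×10^-3 m)² = 1.647×10^-4 m².
For a long solenoid, L = μ₀μᵣN²A/ℓ.
L = (4π×10⁻⁷)(495)(1650)²(1.647×10^-4)/(0.573 m) = 0.4867 H.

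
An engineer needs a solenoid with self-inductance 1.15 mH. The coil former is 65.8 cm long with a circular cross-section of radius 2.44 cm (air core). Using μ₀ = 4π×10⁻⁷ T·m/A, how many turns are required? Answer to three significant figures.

A = πr² = π(2.440×10^-2 m)² = 1.870×10^-3 m².
From L = μ₀N²A/ℓ, N = √(Lℓ / (μ₀A)).
N = √[(1.150×10^-3)(0.658) / ((4π×10⁻⁷)×1.870×10^-3)] = √(3.219×10^5) ≈ 567.4.

N ≈ 567 turns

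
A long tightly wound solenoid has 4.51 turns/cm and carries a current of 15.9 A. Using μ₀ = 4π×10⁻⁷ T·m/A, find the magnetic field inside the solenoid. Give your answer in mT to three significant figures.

Inside a long solenoid, B = μ₀nI.
B = (4π×10⁻⁷)(451 m⁻¹)(15.9 A) = 9.011×10^-3 T.

B ≈ 9.01 mT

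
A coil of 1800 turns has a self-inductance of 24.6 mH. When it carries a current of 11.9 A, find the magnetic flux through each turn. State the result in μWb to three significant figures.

From L = NΦ_B/I, the flux per turn is Φ_B = LI/N.
Φ_B = (2.460×10^-2 H)(11.9 A)/1800 = 1.626×10^-4 Wb.

Φ_B ≈ 163 μWb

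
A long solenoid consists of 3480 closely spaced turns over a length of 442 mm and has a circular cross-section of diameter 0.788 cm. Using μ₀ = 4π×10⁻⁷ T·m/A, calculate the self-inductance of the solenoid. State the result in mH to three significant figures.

A = π(d/2)² = π(3.940×10^-3 m)² = 4.877×10^-5 m².
For a long solenoid, L = μ₀N²A/ℓ.
L = (4π×10⁻⁷)(3480)²(4.877×10^-5)/(0.442 m) = 1.679×10^-3 H.

L ≈ 1.68 mH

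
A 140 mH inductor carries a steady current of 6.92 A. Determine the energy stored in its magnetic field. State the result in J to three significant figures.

U ≈ 3.35 J

Stored magnetic energy: U = ½LI².
U = ½(0.14 H)(6.92 A)² = 3.352 J.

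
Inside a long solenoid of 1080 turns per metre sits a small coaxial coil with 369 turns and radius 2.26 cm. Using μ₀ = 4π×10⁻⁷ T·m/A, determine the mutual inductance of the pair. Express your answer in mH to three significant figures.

M ≈ 0.804 mH

The outer solenoid produces a uniform field B₁ = μ₀n₁I₁ across the inner coil,
so the flux linkage is N₂Φ = N₂B₁A₂ = μ₀n₁N₂A₂·I₁, giving M = μ₀n₁N₂A₂.
A₂ = πr² = π(2.260×10^-2 m)² = 1.6046×10^-3 m².
M = (4π×10⁻⁷)(1080)(369)(1.6046×10^-3) = 8.036×10^-4 H.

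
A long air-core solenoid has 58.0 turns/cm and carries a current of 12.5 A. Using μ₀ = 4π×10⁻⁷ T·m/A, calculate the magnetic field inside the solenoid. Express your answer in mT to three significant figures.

Inside a long solenoid, B = μ₀nI.
B = (4π×10⁻⁷)(5.800×10^3 m⁻¹)(12.5 A) = 9.111×10^-2 T.

B ≈ 91.1 mT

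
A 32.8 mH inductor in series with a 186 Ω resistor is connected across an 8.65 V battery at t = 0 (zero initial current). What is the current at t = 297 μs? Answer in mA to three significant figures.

I ≈ 37.9 mA

τ = L/R = 3.280×10^-2/186 = 1.763×10^-4 s; final current I_∞ = ε/R = 8.65/186 = 4.651×10^-2 A.
I(t) = I_∞(1 − e^(−t/τ)) with t/τ = 1.684.
I = (4.651×10^-2)(1 − e^(−1.684)) = 3.787×10^-2 A.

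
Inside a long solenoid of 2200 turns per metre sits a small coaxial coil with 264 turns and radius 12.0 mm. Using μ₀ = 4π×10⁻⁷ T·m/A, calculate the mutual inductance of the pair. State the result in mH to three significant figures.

M ≈ 0.330 mH

The outer solenoid produces a uniform field B₁ = μ₀n₁I₁ across the inner coil,
so the flux linkage is N₂Φ = N₂B₁A₂ = μ₀n₁N₂A₂·I₁, giving M = μ₀n₁N₂A₂.
A₂ = πr² = π(1.200×10^-2 m)² = 4.524×10^-4 m².
M = (4π×10⁻⁷)(2200)(264)(4.524×10^-4) = 3.302×10^-4 H.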